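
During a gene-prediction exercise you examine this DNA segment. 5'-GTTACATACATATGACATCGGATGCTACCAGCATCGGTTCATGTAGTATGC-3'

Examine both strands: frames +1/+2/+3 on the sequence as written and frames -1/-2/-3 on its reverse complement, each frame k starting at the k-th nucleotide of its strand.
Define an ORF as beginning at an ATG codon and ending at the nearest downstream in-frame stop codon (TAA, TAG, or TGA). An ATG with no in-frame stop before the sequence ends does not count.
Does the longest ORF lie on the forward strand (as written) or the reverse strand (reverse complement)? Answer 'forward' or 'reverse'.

reverse

Reverse complement (5'→3'): GCATACTACATGAACCGATGCTGGTAGCATCCGATGTCATATGTATGTAAC
Frame +1: GTT ACA TAC ATA TGA CAT CGG ATG CTA CCA GCA TCG GTT CAT GTA GTA TGC — no ATG→stop ORF.
Frame +2: TTA CAT ACA TAT GAC ATC GGA TGC TAC CAG CAT CGG TTC ATG TAG TAT — ATG at 41, stop TAG at 44 → 6 nt.
Frame +3: TAC ATA CAT ATG ACA TCG GAT GCT ACC AGC ATC GGT TCA TGT AGT ATG — no ATG→stop ORF.
Frame -1: GCA TAC TAC ATG AAC CGA TGC TGG TAG CAT CCG ATG TCA TAT GTA TGT AAC — ATG at 10, stop TAG at 25 → 18 nt.
Frame -2: CAT ACT ACA TGA ACC GAT GCT GGT AGC ATC CGA TGT CAT ATG TAT GTA — no ATG→stop ORF.
Frame -3: ATA CTA CAT GAA CCG ATG CTG GTA GCA TCC GAT GTC ATA TGT ATG TAA — ATG at 18, stop TAA at 48 → 33 nt; ATG at 45, stop TAA at 48 → 6 nt.
Forward-strand max 6 nt; reverse-strand max 33 nt. The reverse strand has the longer ORF.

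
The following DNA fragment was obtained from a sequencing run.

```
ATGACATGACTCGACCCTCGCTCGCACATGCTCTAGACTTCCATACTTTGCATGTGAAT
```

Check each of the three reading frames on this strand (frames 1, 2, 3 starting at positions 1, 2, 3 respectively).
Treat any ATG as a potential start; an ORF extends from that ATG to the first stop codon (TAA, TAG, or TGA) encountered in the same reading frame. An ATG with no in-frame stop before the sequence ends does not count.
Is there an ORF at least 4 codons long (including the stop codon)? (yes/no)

no

Frame 1: ATG ACA TGA CTC GAC CCT CGC TCG CAC ATG CTC TAG ACT TCC ATA CTT TGC ATG TGA — ATG at 1, stop TGA at 7 → 9 nt; ATG at 28, stop TAG at 34 → 9 nt; ATG at 52, stop TGA at 55 → 6 nt.
Frame 2: TGA CAT GAC TCG ACC CTC GCT CGC ACA TGC TCT AGA CTT CCA TAC TTT GCA TGT GAA — no ATG→stop ORF.
Frame 3: GAC ATG ACT CGA CCC TCG CTC GCA CAT GCT CTA GAC TTC CAT ACT TTG CAT GTG AAT — no ATG→stop ORF.
Largest ORF found is 3 codons < 4, so no.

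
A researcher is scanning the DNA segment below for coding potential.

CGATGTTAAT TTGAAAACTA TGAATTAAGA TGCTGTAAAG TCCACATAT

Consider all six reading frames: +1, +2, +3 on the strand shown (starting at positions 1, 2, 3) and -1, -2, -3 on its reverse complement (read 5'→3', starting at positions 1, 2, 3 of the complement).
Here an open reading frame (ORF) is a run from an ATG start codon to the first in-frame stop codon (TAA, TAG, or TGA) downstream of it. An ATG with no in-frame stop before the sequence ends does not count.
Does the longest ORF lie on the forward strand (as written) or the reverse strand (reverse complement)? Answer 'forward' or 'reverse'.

reverse

Reverse complement (5'→3'): ATATGTGGACTTTACAGCATCTTAATTCATAGTTTTCAAATTAACATCG
Frame +1: CGA TGT TAA TTT GAA AAC TAT GAA TTA AGA TGC TGT AAA GTC CAC ATA — no ATG→stop ORF.
Frame +2: GAT GTT AAT TTG AAA ACT ATG AAT TAA GAT GCT GTA AAG TCC ACA TAT — ATG at 20, stop TAA at 26 → 9 nt.
Frame +3: ATG TTA ATT TGA AAA CTA TGA ATT AAG ATG CTG TAA AGT CCA CAT — ATG at 3, stop TGA at 12 → 12 nt; ATG at 30, stop TAA at 36 → 9 nt.
Frame -1: ATA TGT GGA CTT TAC AGC ATC TTA ATT CAT AGT TTT CAA ATT AAC ATC — no ATG→stop ORF.
Frame -2: TAT GTG GAC TTT ACA GCA TCT TAA TTC ATA GTT TTC AAA TTA ACA TCG — no ATG→stop ORF.
Frame -3: ATG TGG ACT TTA CAG CAT CTT AAT TCA TAG TTT TCA AAT TAA CAT — ATG at 3, stop TAG at 30 → 30 nt.
Forward-strand max 12 nt; reverse-strand max 30 nt. The reverse strand has the longer ORF.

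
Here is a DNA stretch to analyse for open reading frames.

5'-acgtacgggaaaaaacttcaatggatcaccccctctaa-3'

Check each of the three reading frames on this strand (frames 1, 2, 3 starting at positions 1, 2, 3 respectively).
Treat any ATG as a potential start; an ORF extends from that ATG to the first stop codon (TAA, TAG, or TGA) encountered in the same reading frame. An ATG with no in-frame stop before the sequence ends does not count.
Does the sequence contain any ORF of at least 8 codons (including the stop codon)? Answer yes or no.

Frame 1: ACG TAC GGG AAA AAA CTT CAA TGG ATC ACC CCC TCT — no ATG→stop ORF.
Frame 2: CGT ACG GGA AAA AAC TTC AAT GGA TCA CCC CCT CTA — no ATG→stop ORF.
Frame 3: GTA CGG GAA AAA ACT TCA ATG GAT CAC CCC CTC TAA — ATG at 21, stop TAA at 36 → 18 nt.
Largest ORF found is 6 codons < 8, so no.

no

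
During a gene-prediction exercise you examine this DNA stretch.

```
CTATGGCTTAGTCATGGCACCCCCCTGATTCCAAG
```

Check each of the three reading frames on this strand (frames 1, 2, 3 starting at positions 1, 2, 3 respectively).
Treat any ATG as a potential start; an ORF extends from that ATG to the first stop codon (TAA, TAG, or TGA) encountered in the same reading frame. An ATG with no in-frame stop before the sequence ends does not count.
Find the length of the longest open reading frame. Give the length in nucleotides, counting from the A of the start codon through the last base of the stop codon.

Frame 1: CTA TGG CTT AGT CAT GGC ACC CCC CTG ATT CCA — no ATG→stop ORF.
Frame 2: TAT GGC TTA GTC ATG GCA CCC CCC TGA TTC CAA — ATG at 14, stop TGA at 26 → 15 nt.
Frame 3: ATG GCT TAG TCA TGG CAC CCC CCT GAT TCC AAG — ATG at 3, stop TAG at 9 → 9 nt.
Longest: frame 2, positions 14–28, 15 nt = 5 codons = 4 aa. → 15 nucleotides.

15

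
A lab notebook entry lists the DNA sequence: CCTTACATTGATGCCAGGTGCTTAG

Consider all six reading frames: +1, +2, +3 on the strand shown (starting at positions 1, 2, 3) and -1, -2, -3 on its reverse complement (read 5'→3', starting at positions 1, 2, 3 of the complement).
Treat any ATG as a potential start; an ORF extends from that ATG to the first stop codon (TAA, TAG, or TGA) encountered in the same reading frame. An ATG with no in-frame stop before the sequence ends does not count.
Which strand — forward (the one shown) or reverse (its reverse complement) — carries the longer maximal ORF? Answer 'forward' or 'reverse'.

Reverse complement (5'→3'): CTAAGCACCTGGCATCAATGTAAGG
Frame +1: CCT TAC ATT GAT GCC AGG TGC TTA — no ATG→stop ORF.
Frame +2: CTT ACA TTG ATG CCA GGT GCT TAG — ATG at 11, stop TAG at 23 → 15 nt.
Frame +3: TTA CAT TGA TGC CAG GTG CTT — no ATG→stop ORF.
Frame -1: CTA AGC ACC TGG CAT CAA TGT AAG — no ATG→stop ORF.
Frame -2: TAA GCA CCT GGC ATC AAT GTA AGG — no ATG→stop ORF.
Frame -3: AAG CAC CTG GCA TCA ATG TAA — ATG at 18, stop TAA at 21 → 6 nt.
Forward-strand max 15 nt; reverse-strand max 6 nt. The forward strand has the longer ORF.

forward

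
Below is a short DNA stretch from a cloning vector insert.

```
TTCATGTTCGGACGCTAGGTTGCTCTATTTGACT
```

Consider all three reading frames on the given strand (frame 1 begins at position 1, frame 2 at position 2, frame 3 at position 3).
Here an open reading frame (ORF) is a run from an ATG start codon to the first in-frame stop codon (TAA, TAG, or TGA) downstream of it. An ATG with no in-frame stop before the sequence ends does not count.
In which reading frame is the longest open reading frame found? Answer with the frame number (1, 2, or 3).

Frame 1: TTC ATG TTC GGA CGC TAG GTT GCT CTA TTT GAC — ATG at 4, stop TAG at 16 → 15 nt.
Frame 2: TCA TGT TCG GAC GCT AGG TTG CTC TAT TTG ACT — no ATG→stop ORF.
Frame 3: CAT GTT CGG ACG CTA GGT TGC TCT ATT TGA — no ATG→stop ORF.
Longest ORF is 15 nt in frame 1 (positions 4–18).

1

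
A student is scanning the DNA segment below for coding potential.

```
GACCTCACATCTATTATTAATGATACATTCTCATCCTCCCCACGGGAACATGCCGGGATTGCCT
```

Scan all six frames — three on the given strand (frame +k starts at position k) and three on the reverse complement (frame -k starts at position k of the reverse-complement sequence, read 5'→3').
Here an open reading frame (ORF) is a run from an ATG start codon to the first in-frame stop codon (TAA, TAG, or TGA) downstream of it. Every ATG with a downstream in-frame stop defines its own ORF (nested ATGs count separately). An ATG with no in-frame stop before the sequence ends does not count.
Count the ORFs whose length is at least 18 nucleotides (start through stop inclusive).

Reverse complement (5'→3'): AGGCAATCCCGGCATGTTCCCGTGGGGAGGATGAGAATGTATCATTAATAATAGATGTGAGGTC
Frame +1: GAC CTC ACA TCT ATT ATT AAT GAT ACA TTC TCA TCC TCC CCA CGG GAA CAT GCC GGG ATT GCC — no ATG→stop ORF.
Frame +2: ACC TCA CAT CTA TTA TTA ATG ATA CAT TCT CAT CCT CCC CAC GGG AAC ATG CCG GGA TTG CCT — no ATG→stop ORF.
Frame +3: CCT CAC ATC TAT TAT TAA TGA TAC ATT CTC ATC CTC CCC ACG GGA ACA TGC CGG GAT TGC — no ATG→stop ORF.
Frame -1: AGG CAA TCC CGG CAT GTT CCC GTG GGG AGG ATG AGA ATG TAT CAT TAA TAA TAG ATG TGA GGT — ATG at 31, stop TAA at 46 → 18 nt; ATG at 37, stop TAA at 46 → 12 nt; ATG at 55, stop TGA at 58 → 6 nt.
Frame -2: GGC AAT CCC GGC ATG TTC CCG TGG GGA GGA TGA GAA TGT ATC ATT AAT AAT AGA TGT GAG GTC — ATG at 14, stop TGA at 32 → 21 nt.
Frame -3: GCA ATC CCG GCA TGT TCC CGT GGG GAG GAT GAG AAT GTA TCA TTA ATA ATA GAT GTG AGG — no ATG→stop ORF.
ORFs ≥ 18 nucleotides: frame -1 31–48 (18 nucleotides), frame -2 14–34 (21 nucleotides). Count = 2.

2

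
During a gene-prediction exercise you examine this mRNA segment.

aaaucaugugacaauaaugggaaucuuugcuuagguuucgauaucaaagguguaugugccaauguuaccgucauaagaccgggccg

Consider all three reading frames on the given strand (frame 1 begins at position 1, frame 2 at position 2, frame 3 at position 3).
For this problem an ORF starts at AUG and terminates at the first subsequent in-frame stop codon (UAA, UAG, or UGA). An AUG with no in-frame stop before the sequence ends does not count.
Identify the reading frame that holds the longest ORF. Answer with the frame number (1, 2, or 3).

2

Frame 1: AAA UCA UGU GAC AAU AAU GGG AAU CUU UGC UUA GGU UUC GAU AUC AAA GGU GUA UGU GCC AAU GUU ACC GUC AUA AGA CCG GGC — no AUG→stop ORF.
Frame 2: AAU CAU GUG ACA AUA AUG GGA AUC UUU GCU UAG GUU UCG AUA UCA AAG GUG UAU GUG CCA AUG UUA CCG UCA UAA GAC CGG GCC — AUG at 17, stop UAG at 32 → 18 nt; AUG at 62, stop UAA at 74 → 15 nt.
Frame 3: AUC AUG UGA CAA UAA UGG GAA UCU UUG CUU AGG UUU CGA UAU CAA AGG UGU AUG UGC CAA UGU UAC CGU CAU AAG ACC GGG CCG — AUG at 6, stop UGA at 9 → 6 nt.
Longest ORF is 18 nt in frame 2 (positions 17–34).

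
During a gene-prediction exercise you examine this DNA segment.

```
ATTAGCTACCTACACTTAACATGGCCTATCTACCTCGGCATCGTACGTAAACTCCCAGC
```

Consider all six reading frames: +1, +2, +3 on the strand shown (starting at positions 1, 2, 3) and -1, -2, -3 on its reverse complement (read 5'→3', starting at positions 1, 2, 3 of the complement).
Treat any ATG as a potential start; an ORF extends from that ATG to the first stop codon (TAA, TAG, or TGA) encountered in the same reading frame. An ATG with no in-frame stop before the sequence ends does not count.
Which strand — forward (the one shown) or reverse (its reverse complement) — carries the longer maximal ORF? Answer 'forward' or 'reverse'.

Reverse complement (5'→3'): GCTGGGAGTTTACGTACGATGCCGAGGTAGATAGGCCATGTTAAGTGTAGGTAGCTAAT
Frame +1: ATT AGC TAC CTA CAC TTA ACA TGG CCT ATC TAC CTC GGC ATC GTA CGT AAA CTC CCA — no ATG→stop ORF.
Frame +2: TTA GCT ACC TAC ACT TAA CAT GGC CTA TCT ACC TCG GCA TCG TAC GTA AAC TCC CAG — no ATG→stop ORF.
Frame +3: TAG CTA CCT ACA CTT AAC ATG GCC TAT CTA CCT CGG CAT CGT ACG TAA ACT CCC AGC — ATG at 21, stop TAA at 48 → 30 nt.
Frame -1: GCT GGG AGT TTA CGT ACG ATG CCG AGG TAG ATA GGC CAT GTT AAG TGT AGG TAG CTA — ATG at 19, stop TAG at 28 → 12 nt.
Frame -2: CTG GGA GTT TAC GTA CGA TGC CGA GGT AGA TAG GCC ATG TTA AGT GTA GGT AGC TAA — ATG at 38, stop TAA at 56 → 21 nt.
Frame -3: TGG GAG TTT ACG TAC GAT GCC GAG GTA GAT AGG CCA TGT TAA GTG TAG GTA GCT AAT — no ATG→stop ORF.
Forward-strand max 30 nt; reverse-strand max 21 nt. The forward strand has the longer ORF.

forward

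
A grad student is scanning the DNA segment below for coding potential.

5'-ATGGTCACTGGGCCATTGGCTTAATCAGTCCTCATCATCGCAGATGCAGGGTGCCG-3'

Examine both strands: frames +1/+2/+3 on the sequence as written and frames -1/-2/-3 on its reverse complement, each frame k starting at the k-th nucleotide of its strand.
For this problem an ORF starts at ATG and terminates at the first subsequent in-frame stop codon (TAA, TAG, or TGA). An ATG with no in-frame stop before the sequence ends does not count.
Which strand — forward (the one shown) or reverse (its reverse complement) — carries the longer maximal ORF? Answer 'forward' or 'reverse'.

Reverse complement (5'→3'): CGGCACCCTGCATCTGCGATGATGAGGACTGATTAAGCCAATGGCCCAGTGACCAT
Frame +1: ATG GTC ACT GGG CCA TTG GCT TAA TCA GTC CTC ATC ATC GCA GAT GCA GGG TGC — ATG at 1, stop TAA at 22 → 24 nt.
Frame +2: TGG TCA CTG GGC CAT TGG CTT AAT CAG TCC TCA TCA TCG CAG ATG CAG GGT GCC — no ATG→stop ORF.
Frame +3: GGT CAC TGG GCC ATT GGC TTA ATC AGT CCT CAT CAT CGC AGA TGC AGG GTG CCG — no ATG→stop ORF.
Frame -1: CGG CAC CCT GCA TCT GCG ATG ATG AGG ACT GAT TAA GCC AAT GGC CCA GTG ACC — ATG at 19, stop TAA at 34 → 18 nt; ATG at 22, stop TAA at 34 → 15 nt.
Frame -2: GGC ACC CTG CAT CTG CGA TGA TGA GGA CTG ATT AAG CCA ATG GCC CAG TGA CCA — ATG at 41, stop TGA at 50 → 12 nt.
Frame -3: GCA CCC TGC ATC TGC GAT GAT GAG GAC TGA TTA AGC CAA TGG CCC AGT GAC CAT — no ATG→stop ORF.
Forward-strand max 24 nt; reverse-strand max 18 nt. The forward strand has the longer ORF.

forward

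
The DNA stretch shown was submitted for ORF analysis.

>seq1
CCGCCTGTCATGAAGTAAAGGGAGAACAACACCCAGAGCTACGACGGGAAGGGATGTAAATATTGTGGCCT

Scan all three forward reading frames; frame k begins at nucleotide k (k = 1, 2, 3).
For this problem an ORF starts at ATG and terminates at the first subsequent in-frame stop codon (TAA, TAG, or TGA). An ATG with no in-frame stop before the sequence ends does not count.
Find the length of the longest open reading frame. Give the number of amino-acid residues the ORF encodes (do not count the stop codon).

2

Frame 1: CCG CCT GTC ATG AAG TAA AGG GAG AAC AAC ACC CAG AGC TAC GAC GGG AAG GGA TGT AAA TAT TGT GGC — ATG at 10, stop TAA at 16 → 9 nt.
Frame 2: CGC CTG TCA TGA AGT AAA GGG AGA ACA ACA CCC AGA GCT ACG ACG GGA AGG GAT GTA AAT ATT GTG GCC — no ATG→stop ORF.
Frame 3: GCC TGT CAT GAA GTA AAG GGA GAA CAA CAC CCA GAG CTA CGA CGG GAA GGG ATG TAA ATA TTG TGG CCT — ATG at 54, stop TAA at 57 → 6 nt.
Longest: frame 1, positions 10–18, 9 nt = 3 codons = 2 aa. → 2 amino acids.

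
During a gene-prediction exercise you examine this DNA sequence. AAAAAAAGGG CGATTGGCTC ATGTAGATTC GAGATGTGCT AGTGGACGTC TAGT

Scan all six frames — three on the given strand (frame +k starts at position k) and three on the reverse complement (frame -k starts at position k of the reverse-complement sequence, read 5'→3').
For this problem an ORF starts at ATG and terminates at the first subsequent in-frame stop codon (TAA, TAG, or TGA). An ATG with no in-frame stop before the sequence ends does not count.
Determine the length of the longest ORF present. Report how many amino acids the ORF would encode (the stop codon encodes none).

2

Reverse complement (5'→3'): ACTAGACGTCCACTAGCACATCTCGAATCTACATGAGCCAATCGCCCTTTTTTT
Frame +1: AAA AAA AGG GCG ATT GGC TCA TGT AGA TTC GAG ATG TGC TAG TGG ACG TCT AGT — ATG at 34, stop TAG at 40 → 9 nt.
Frame +2: AAA AAA GGG CGA TTG GCT CAT GTA GAT TCG AGA TGT GCT AGT GGA CGT CTA — no ATG→stop ORF.
Frame +3: AAA AAG GGC GAT TGG CTC ATG TAG ATT CGA GAT GTG CTA GTG GAC GTC TAG — ATG at 21, stop TAG at 24 → 6 nt.
Frame -1: ACT AGA CGT CCA CTA GCA CAT CTC GAA TCT ACA TGA GCC AAT CGC CCT TTT TTT — no ATG→stop ORF.
Frame -2: CTA GAC GTC CAC TAG CAC ATC TCG AAT CTA CAT GAG CCA ATC GCC CTT TTT — no ATG→stop ORF.
Frame -3: TAG ACG TCC ACT AGC ACA TCT CGA ATC TAC ATG AGC CAA TCG CCC TTT TTT — no ATG→stop ORF.
Longest: frame +1, positions 34–42, 9 nt = 3 codons = 2 aa. → 2 amino acids.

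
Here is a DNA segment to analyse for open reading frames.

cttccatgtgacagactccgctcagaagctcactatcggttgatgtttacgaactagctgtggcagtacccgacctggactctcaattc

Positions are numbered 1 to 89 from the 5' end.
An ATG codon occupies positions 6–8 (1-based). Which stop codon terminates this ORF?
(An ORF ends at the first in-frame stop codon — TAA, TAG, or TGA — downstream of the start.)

TGA

Codons from position 6: ATG (6–8), TGA (9–11).
The first in-frame stop codon is TGA.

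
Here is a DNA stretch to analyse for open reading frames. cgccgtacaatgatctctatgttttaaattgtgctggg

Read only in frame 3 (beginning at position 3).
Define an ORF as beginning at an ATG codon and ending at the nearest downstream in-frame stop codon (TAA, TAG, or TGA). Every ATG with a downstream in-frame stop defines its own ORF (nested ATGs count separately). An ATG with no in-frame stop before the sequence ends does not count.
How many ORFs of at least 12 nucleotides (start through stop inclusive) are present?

Frame 3: CCG TAC AAT GAT CTC TAT GTT TTA AAT TGT GCT GGG — no ATG→stop ORF.
No ORF reaches 12 nucleotides. Count = 0.

0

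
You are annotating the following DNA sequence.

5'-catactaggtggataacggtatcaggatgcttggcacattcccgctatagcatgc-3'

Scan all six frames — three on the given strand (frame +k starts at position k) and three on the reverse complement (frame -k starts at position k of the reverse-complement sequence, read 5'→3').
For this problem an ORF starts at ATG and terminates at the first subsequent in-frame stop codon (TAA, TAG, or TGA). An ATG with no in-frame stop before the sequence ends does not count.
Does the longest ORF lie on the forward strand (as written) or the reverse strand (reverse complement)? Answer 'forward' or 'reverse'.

forward

Reverse complement (5'→3'): GCATGCTATAGCGGGAATGTGCCAAGCATCCTGATACCGTTATCCACCTAGTATG
Frame +1: CAT ACT AGG TGG ATA ACG GTA TCA GGA TGC TTG GCA CAT TCC CGC TAT AGC ATG — no ATG→stop ORF.
Frame +2: ATA CTA GGT GGA TAA CGG TAT CAG GAT GCT TGG CAC ATT CCC GCT ATA GCA TGC — no ATG→stop ORF.
Frame +3: TAC TAG GTG GAT AAC GGT ATC AGG ATG CTT GGC ACA TTC CCG CTA TAG CAT — ATG at 27, stop TAG at 48 → 24 nt.
Frame -1: GCA TGC TAT AGC GGG AAT GTG CCA AGC ATC CTG ATA CCG TTA TCC ACC TAG TAT — no ATG→stop ORF.
Frame -2: CAT GCT ATA GCG GGA ATG TGC CAA GCA TCC TGA TAC CGT TAT CCA CCT AGT ATG — ATG at 17, stop TGA at 32 → 18 nt.
Frame -3: ATG CTA TAG CGG GAA TGT GCC AAG CAT CCT GAT ACC GTT ATC CAC CTA GTA — ATG at 3, stop TAG at 9 → 9 nt.
Forward-strand max 24 nt; reverse-strand max 18 nt. The forward strand has the longer ORF.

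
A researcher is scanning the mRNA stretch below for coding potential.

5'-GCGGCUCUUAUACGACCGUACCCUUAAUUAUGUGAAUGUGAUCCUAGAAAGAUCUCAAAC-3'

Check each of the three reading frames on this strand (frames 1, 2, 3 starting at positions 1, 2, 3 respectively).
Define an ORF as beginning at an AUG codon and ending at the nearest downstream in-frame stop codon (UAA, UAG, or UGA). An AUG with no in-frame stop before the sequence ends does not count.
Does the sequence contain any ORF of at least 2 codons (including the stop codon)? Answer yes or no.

Frame 1: GCG GCU CUU AUA CGA CCG UAC CCU UAA UUA UGU GAA UGU GAU CCU AGA AAG AUC UCA AAC — no AUG→stop ORF.
Frame 2: CGG CUC UUA UAC GAC CGU ACC CUU AAU UAU GUG AAU GUG AUC CUA GAA AGA UCU CAA — no AUG→stop ORF.
Frame 3: GGC UCU UAU ACG ACC GUA CCC UUA AUU AUG UGA AUG UGA UCC UAG AAA GAU CUC AAA — AUG at 30, stop UGA at 33 → 6 nt; AUG at 36, stop UGA at 39 → 6 nt.
Frame 3 has an ORF of 2 codons (positions 30–35) ≥ 2, so yes.

yes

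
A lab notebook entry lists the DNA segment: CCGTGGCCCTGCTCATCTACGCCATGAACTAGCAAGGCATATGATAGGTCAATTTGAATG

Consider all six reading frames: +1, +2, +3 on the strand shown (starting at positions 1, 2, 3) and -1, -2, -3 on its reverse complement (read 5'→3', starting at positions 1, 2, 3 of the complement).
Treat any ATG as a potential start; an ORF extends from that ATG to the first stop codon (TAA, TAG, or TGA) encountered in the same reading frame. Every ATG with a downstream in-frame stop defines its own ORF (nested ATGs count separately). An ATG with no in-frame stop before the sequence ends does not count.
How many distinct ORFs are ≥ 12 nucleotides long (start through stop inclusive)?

Reverse complement (5'→3'): CATTCAAATTGACCTATCATATGCCTTGCTAGTTCATGGCGTAGATGAGCAGGGCCACGG
Frame +1: CCG TGG CCC TGC TCA TCT ACG CCA TGA ACT AGC AAG GCA TAT GAT AGG TCA ATT TGA ATG — no ATG→stop ORF.
Frame +2: CGT GGC CCT GCT CAT CTA CGC CAT GAA CTA GCA AGG CAT ATG ATA GGT CAA TTT GAA — no ATG→stop ORF.
Frame +3: GTG GCC CTG CTC ATC TAC GCC ATG AAC TAG CAA GGC ATA TGA TAG GTC AAT TTG AAT — ATG at 24, stop TAG at 30 → 9 nt.
Frame -1: CAT TCA AAT TGA CCT ATC ATA TGC CTT GCT AGT TCA TGG CGT AGA TGA GCA GGG CCA CGG — no ATG→stop ORF.
Frame -2: ATT CAA ATT GAC CTA TCA TAT GCC TTG CTA GTT CAT GGC GTA GAT GAG CAG GGC CAC — no ATG→stop ORF.
Frame -3: TTC AAA TTG ACC TAT CAT ATG CCT TGC TAG TTC ATG GCG TAG ATG AGC AGG GCC ACG — ATG at 21, stop TAG at 30 → 12 nt; ATG at 36, stop TAG at 42 → 9 nt.
ORFs ≥ 12 nucleotides: frame -3 21–32 (12 nucleotides). Count = 1.

1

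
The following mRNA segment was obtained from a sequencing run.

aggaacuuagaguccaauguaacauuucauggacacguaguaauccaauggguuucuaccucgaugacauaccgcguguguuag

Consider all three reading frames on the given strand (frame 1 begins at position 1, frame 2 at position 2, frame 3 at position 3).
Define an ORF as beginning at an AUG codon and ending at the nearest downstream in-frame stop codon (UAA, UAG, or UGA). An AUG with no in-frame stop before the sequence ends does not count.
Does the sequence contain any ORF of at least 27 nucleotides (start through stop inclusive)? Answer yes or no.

Frame 1: AGG AAC UUA GAG UCC AAU GUA ACA UUU CAU GGA CAC GUA GUA AUC CAA UGG GUU UCU ACC UCG AUG ACA UAC CGC GUG UGU UAG — AUG at 64, stop UAG at 82 → 21 nt.
Frame 2: GGA ACU UAG AGU CCA AUG UAA CAU UUC AUG GAC ACG UAG UAA UCC AAU GGG UUU CUA CCU CGA UGA CAU ACC GCG UGU GUU — AUG at 17, stop UAA at 20 → 6 nt; AUG at 29, stop UAG at 38 → 12 nt.
Frame 3: GAA CUU AGA GUC CAA UGU AAC AUU UCA UGG ACA CGU AGU AAU CCA AUG GGU UUC UAC CUC GAU GAC AUA CCG CGU GUG UUA — no AUG→stop ORF.
Largest ORF found is 21 nucleotides < 27, so no.

no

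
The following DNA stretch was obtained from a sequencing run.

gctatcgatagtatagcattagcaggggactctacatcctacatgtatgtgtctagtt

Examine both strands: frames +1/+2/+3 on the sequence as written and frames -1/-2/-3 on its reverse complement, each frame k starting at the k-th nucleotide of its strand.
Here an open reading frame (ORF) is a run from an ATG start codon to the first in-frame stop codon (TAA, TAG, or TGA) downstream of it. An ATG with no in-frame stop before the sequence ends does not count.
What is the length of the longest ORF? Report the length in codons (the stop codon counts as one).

6

Reverse complement (5'→3'): AACTAGACACATACATGTAGGATGTAGAGTCCCCTGCTAATGCTATACTATCGATAGC
Frame +1: GCT ATC GAT AGT ATA GCA TTA GCA GGG GAC TCT ACA TCC TAC ATG TAT GTG TCT AGT — no ATG→stop ORF.
Frame +2: CTA TCG ATA GTA TAG CAT TAG CAG GGG ACT CTA CAT CCT ACA TGT ATG TGT CTA GTT — no ATG→stop ORF.
Frame +3: TAT CGA TAG TAT AGC ATT AGC AGG GGA CTC TAC ATC CTA CAT GTA TGT GTC TAG — no ATG→stop ORF.
Frame -1: AAC TAG ACA CAT ACA TGT AGG ATG TAG AGT CCC CTG CTA ATG CTA TAC TAT CGA TAG — ATG at 22, stop TAG at 25 → 6 nt; ATG at 40, stop TAG at 55 → 18 nt.
Frame -2: ACT AGA CAC ATA CAT GTA GGA TGT AGA GTC CCC TGC TAA TGC TAT ACT ATC GAT AGC — no ATG→stop ORF.
Frame -3: CTA GAC ACA TAC ATG TAG GAT GTA GAG TCC CCT GCT AAT GCT ATA CTA TCG ATA — ATG at 15, stop TAG at 18 → 6 nt.
Longest: frame -1, positions 40–57, 18 nt = 6 codons = 5 aa. → 6 codons.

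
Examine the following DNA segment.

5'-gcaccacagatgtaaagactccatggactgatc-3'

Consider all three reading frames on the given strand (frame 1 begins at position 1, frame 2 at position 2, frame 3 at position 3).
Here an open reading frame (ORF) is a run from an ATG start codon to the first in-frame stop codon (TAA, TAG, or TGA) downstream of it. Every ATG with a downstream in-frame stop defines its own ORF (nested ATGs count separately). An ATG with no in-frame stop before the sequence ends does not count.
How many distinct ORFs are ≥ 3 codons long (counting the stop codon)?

Frame 1: GCA CCA CAG ATG TAA AGA CTC CAT GGA CTG ATC — ATG at 10, stop TAA at 13 → 6 nt.
Frame 2: CAC CAC AGA TGT AAA GAC TCC ATG GAC TGA — ATG at 23, stop TGA at 29 → 9 nt.
Frame 3: ACC ACA GAT GTA AAG ACT CCA TGG ACT GAT — no ATG→stop ORF.
ORFs ≥ 3 codons: frame 2 23–31 (3 codons). Count = 1.

1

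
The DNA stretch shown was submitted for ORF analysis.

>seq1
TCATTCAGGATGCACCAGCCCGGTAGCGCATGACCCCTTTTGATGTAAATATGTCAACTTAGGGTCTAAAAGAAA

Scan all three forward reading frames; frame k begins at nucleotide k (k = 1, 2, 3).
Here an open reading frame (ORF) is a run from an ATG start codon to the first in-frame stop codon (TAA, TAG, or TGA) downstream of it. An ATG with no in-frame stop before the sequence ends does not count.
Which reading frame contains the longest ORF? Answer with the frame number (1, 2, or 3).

3

Frame 1: TCA TTC AGG ATG CAC CAG CCC GGT AGC GCA TGA CCC CTT TTG ATG TAA ATA TGT CAA CTT AGG GTC TAA AAG AAA — ATG at 10, stop TGA at 31 → 24 nt; ATG at 43, stop TAA at 46 → 6 nt.
Frame 2: CAT TCA GGA TGC ACC AGC CCG GTA GCG CAT GAC CCC TTT TGA TGT AAA TAT GTC AAC TTA GGG TCT AAA AGA — no ATG→stop ORF.
Frame 3: ATT CAG GAT GCA CCA GCC CGG TAG CGC ATG ACC CCT TTT GAT GTA AAT ATG TCA ACT TAG GGT CTA AAA GAA — ATG at 30, stop TAG at 60 → 33 nt; ATG at 51, stop TAG at 60 → 12 nt.
Longest ORF is 33 nt in frame 3 (positions 30–62).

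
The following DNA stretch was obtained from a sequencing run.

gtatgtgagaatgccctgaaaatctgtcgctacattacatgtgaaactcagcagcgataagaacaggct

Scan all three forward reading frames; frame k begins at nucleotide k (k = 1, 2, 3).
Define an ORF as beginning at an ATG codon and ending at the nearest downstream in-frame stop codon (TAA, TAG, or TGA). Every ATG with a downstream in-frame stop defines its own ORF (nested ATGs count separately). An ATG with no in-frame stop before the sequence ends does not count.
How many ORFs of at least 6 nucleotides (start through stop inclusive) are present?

Frame 1: GTA TGT GAG AAT GCC CTG AAA ATC TGT CGC TAC ATT ACA TGT GAA ACT CAG CAG CGA TAA GAA CAG GCT — no ATG→stop ORF.
Frame 2: TAT GTG AGA ATG CCC TGA AAA TCT GTC GCT ACA TTA CAT GTG AAA CTC AGC AGC GAT AAG AAC AGG — ATG at 11, stop TGA at 17 → 9 nt.
Frame 3: ATG TGA GAA TGC CCT GAA AAT CTG TCG CTA CAT TAC ATG TGA AAC TCA GCA GCG ATA AGA ACA GGC — ATG at 3, stop TGA at 6 → 6 nt; ATG at 39, stop TGA at 42 → 6 nt.
ORFs ≥ 6 nucleotides: frame 2 11–19 (9 nucleotides), frame 3 3–8 (6 nucleotides), frame 3 39–44 (6 nucleotides). Count = 3.

3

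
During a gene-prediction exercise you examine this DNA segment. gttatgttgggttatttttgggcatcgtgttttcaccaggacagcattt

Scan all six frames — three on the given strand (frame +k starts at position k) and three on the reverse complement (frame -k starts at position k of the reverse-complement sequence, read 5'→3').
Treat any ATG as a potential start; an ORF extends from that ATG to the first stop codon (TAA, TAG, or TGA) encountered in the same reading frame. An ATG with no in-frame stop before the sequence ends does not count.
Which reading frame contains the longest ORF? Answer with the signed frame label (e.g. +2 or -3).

Reverse complement (5'→3'): AAATGCTGTCCTGGTGAAAACACGATGCCCAAAAATAACCCAACATAAC
Frame +1: GTT ATG TTG GGT TAT TTT TGG GCA TCG TGT TTT CAC CAG GAC AGC ATT — no ATG→stop ORF.
Frame +2: TTA TGT TGG GTT ATT TTT GGG CAT CGT GTT TTC ACC AGG ACA GCA TTT — no ATG→stop ORF.
Frame +3: TAT GTT GGG TTA TTT TTG GGC ATC GTG TTT TCA CCA GGA CAG CAT — no ATG→stop ORF.
Frame -1: AAA TGC TGT CCT GGT GAA AAC ACG ATG CCC AAA AAT AAC CCA ACA TAA — ATG at 25, stop TAA at 46 → 24 nt.
Frame -2: AAT GCT GTC CTG GTG AAA ACA CGA TGC CCA AAA ATA ACC CAA CAT AAC — no ATG→stop ORF.
Frame -3: ATG CTG TCC TGG TGA AAA CAC GAT GCC CAA AAA TAA CCC AAC ATA — ATG at 3, stop TGA at 15 → 15 nt.
Longest ORF is 24 nt in frame -1 (positions 25–48).

-1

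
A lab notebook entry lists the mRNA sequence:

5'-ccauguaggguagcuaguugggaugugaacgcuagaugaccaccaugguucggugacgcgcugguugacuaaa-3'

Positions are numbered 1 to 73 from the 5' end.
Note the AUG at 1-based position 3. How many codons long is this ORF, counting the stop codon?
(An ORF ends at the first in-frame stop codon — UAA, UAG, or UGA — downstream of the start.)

2

Codons from position 3: AUG (3–5), UAG (6–8).
UAG is the first in-frame stop; that's 2 codons including the stop.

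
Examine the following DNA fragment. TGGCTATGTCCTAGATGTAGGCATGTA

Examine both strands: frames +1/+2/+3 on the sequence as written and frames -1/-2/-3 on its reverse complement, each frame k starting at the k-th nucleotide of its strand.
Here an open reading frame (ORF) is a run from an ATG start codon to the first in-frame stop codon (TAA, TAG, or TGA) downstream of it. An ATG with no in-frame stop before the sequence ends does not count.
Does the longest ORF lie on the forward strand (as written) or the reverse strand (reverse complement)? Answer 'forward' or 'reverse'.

reverse

Reverse complement (5'→3'): TACATGCCTACATCTAGGACATAGCCA
Frame +1: TGG CTA TGT CCT AGA TGT AGG CAT GTA — no ATG→stop ORF.
Frame +2: GGC TAT GTC CTA GAT GTA GGC ATG — no ATG→stop ORF.
Frame +3: GCT ATG TCC TAG ATG TAG GCA TGT — ATG at 6, stop TAG at 12 → 9 nt; ATG at 15, stop TAG at 18 → 6 nt.
Frame -1: TAC ATG CCT ACA TCT AGG ACA TAG CCA — ATG at 4, stop TAG at 22 → 21 nt.
Frame -2: ACA TGC CTA CAT CTA GGA CAT AGC — no ATG→stop ORF.
Frame -3: CAT GCC TAC ATC TAG GAC ATA GCC — no ATG→stop ORF.
Forward-strand max 9 nt; reverse-strand max 21 nt. The reverse strand has the longer ORF.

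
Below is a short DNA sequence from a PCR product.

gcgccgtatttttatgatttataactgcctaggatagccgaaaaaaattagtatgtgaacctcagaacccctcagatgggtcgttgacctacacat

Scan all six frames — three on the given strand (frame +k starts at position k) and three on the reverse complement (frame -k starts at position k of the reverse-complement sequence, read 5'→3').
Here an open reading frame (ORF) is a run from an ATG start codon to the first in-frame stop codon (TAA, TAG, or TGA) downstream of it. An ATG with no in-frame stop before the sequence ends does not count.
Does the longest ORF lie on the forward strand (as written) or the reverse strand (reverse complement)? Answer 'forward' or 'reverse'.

Reverse complement (5'→3'): ATGTGTAGGTCAACGACCCATCTGAGGGGTTCTGAGGTTCACATACTAATTTTTTTCGGCTATCCTAGGCAGTTATAAATCATAAAAATACGGCGC
Frame +1: GCG CCG TAT TTT TAT GAT TTA TAA CTG CCT AGG ATA GCC GAA AAA AAT TAG TAT GTG AAC CTC AGA ACC CCT CAG ATG GGT CGT TGA CCT ACA CAT — ATG at 76, stop TGA at 85 → 12 nt.
Frame +2: CGC CGT ATT TTT ATG ATT TAT AAC TGC CTA GGA TAG CCG AAA AAA ATT AGT ATG TGA ACC TCA GAA CCC CTC AGA TGG GTC GTT GAC CTA CAC — ATG at 14, stop TAG at 35 → 24 nt; ATG at 53, stop TGA at 56 → 6 nt.
Frame +3: GCC GTA TTT TTA TGA TTT ATA ACT GCC TAG GAT AGC CGA AAA AAA TTA GTA TGT GAA CCT CAG AAC CCC TCA GAT GGG TCG TTG ACC TAC ACA — no ATG→stop ORF.
Frame -1: ATG TGT AGG TCA ACG ACC CAT CTG AGG GGT TCT GAG GTT CAC ATA CTA ATT TTT TTC GGC TAT CCT AGG CAG TTA TAA ATC ATA AAA ATA CGG CGC — ATG at 1, stop TAA at 76 → 78 nt.
Frame -2: TGT GTA GGT CAA CGA CCC ATC TGA GGG GTT CTG AGG TTC ACA TAC TAA TTT TTT TCG GCT ATC CTA GGC AGT TAT AAA TCA TAA AAA TAC GGC — no ATG→stop ORF.
Frame -3: GTG TAG GTC AAC GAC CCA TCT GAG GGG TTC TGA GGT TCA CAT ACT AAT TTT TTT CGG CTA TCC TAG GCA GTT ATA AAT CAT AAA AAT ACG GCG — no ATG→stop ORF.
Forward-strand max 24 nt; reverse-strand max 78 nt. The reverse strand has the longer ORF.

reverse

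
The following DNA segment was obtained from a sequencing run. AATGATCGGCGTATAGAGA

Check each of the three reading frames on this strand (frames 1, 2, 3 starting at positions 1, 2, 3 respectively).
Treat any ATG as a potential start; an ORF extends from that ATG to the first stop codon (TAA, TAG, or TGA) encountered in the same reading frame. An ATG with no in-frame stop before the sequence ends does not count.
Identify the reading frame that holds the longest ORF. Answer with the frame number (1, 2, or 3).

Frame 1: AAT GAT CGG CGT ATA GAG — no ATG→stop ORF.
Frame 2: ATG ATC GGC GTA TAG AGA — ATG at 2, stop TAG at 14 → 15 nt.
Frame 3: TGA TCG GCG TAT AGA — no ATG→stop ORF.
Longest ORF is 15 nt in frame 2 (positions 2–16).

2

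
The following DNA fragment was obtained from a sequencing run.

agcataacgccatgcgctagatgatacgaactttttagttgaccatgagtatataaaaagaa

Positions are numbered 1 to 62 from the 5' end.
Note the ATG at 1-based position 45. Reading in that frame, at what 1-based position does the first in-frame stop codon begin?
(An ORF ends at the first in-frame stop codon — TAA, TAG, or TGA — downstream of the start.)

54

Codons from position 45: ATG (45–47), AGT (48–50), ATA (51–53), TAA (54–56).
TAA is a stop codon; it begins at position 54.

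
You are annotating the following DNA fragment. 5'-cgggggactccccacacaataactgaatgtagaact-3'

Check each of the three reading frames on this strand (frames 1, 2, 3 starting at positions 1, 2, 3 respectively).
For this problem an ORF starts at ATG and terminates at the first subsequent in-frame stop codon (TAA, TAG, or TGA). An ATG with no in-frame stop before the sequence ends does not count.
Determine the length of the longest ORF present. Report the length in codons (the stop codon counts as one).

Frame 1: CGG GGG ACT CCC CAC ACA ATA ACT GAA TGT AGA ACT — no ATG→stop ORF.
Frame 2: GGG GGA CTC CCC ACA CAA TAA CTG AAT GTA GAA — no ATG→stop ORF.
Frame 3: GGG GAC TCC CCA CAC AAT AAC TGA ATG TAG AAC — ATG at 27, stop TAG at 30 → 6 nt.
Longest: frame 3, positions 27–32, 6 nt = 2 codons = 1 aa. → 2 codons.

2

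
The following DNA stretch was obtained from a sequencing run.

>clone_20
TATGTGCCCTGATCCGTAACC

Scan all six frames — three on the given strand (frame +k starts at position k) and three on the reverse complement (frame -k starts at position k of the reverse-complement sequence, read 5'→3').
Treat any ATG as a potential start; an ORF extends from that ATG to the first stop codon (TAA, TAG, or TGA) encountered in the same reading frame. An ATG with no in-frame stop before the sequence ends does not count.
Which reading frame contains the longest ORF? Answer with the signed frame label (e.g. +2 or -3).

+2

Reverse complement (5'→3'): GGTTACGGATCAGGGCACATA
Frame +1: TAT GTG CCC TGA TCC GTA ACC — no ATG→stop ORF.
Frame +2: ATG TGC CCT GAT CCG TAA — ATG at 2, stop TAA at 17 → 18 nt.
Frame +3: TGT GCC CTG ATC CGT AAC — no ATG→stop ORF.
Frame -1: GGT TAC GGA TCA GGG CAC ATA — no ATG→stop ORF.
Frame -2: GTT ACG GAT CAG GGC ACA — no ATG→stop ORF.
Frame -3: TTA CGG ATC AGG GCA CAT — no ATG→stop ORF.
Longest ORF is 18 nt in frame +2 (positions 2–19).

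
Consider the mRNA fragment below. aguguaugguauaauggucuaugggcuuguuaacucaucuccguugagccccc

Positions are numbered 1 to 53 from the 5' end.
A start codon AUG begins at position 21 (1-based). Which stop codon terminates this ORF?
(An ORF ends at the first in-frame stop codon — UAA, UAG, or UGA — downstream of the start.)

Codons from position 21: AUG (21–23), GGC (24–26), UUG (27–29), UUA (30–32), ACU (33–35), CAU (36–38), CUC (39–41), CGU (42–44), UGA (45–47).
The first in-frame stop codon is UGA.

UGA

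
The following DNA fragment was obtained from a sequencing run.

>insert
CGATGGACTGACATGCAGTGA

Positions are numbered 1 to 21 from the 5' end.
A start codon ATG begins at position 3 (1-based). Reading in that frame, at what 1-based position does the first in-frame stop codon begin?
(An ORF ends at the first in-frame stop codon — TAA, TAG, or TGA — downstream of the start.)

9

Codons from position 3: ATG (3–5), GAC (6–8), TGA (9–11).
TGA is a stop codon; it begins at position 9.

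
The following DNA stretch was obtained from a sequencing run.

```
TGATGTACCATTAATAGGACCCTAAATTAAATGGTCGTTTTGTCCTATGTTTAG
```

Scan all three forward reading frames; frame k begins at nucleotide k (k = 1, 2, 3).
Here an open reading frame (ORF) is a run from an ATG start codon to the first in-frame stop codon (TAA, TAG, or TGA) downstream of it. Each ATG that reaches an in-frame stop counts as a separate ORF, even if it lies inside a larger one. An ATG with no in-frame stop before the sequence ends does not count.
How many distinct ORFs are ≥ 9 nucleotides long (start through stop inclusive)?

2

Frame 1: TGA TGT ACC ATT AAT AGG ACC CTA AAT TAA ATG GTC GTT TTG TCC TAT GTT TAG — ATG at 31, stop TAG at 52 → 24 nt.
Frame 2: GAT GTA CCA TTA ATA GGA CCC TAA ATT AAA TGG TCG TTT TGT CCT ATG TTT — no ATG→stop ORF.
Frame 3: ATG TAC CAT TAA TAG GAC CCT AAA TTA AAT GGT CGT TTT GTC CTA TGT TTA — ATG at 3, stop TAA at 12 → 12 nt.
ORFs ≥ 9 nucleotides: frame 1 31–54 (24 nucleotides), frame 3 3–14 (12 nucleotides). Count = 2.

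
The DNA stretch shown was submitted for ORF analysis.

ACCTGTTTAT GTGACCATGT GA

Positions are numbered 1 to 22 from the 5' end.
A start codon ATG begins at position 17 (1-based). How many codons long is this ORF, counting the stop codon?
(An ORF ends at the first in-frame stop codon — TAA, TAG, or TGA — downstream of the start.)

2

Codons from position 17: ATG (17–19), TGA (20–22).
TGA is the first in-frame stop; that's 2 codons including the stop.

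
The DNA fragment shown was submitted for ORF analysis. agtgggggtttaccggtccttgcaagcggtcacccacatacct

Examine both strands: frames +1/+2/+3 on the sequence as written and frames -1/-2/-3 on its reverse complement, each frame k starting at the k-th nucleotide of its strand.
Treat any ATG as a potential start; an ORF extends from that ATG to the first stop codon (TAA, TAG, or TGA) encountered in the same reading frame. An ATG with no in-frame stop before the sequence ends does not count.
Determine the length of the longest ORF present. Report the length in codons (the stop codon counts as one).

10

Reverse complement (5'→3'): AGGTATGTGGGTGACCGCTTGCAAGGACCGGTAAACCCCCACT
Frame +1: AGT GGG GGT TTA CCG GTC CTT GCA AGC GGT CAC CCA CAT ACC — no ATG→stop ORF.
Frame +2: GTG GGG GTT TAC CGG TCC TTG CAA GCG GTC ACC CAC ATA CCT — no ATG→stop ORF.
Frame +3: TGG GGG TTT ACC GGT CCT TGC AAG CGG TCA CCC ACA TAC — no ATG→stop ORF.
Frame -1: AGG TAT GTG GGT GAC CGC TTG CAA GGA CCG GTA AAC CCC CAC — no ATG→stop ORF.
Frame -2: GGT ATG TGG GTG ACC GCT TGC AAG GAC CGG TAA ACC CCC ACT — ATG at 5, stop TAA at 32 → 30 nt.
Frame -3: GTA TGT GGG TGA CCG CTT GCA AGG ACC GGT AAA CCC CCA — no ATG→stop ORF.
Longest: frame -2, positions 5–34, 30 nt = 10 codons = 9 aa. → 10 codons.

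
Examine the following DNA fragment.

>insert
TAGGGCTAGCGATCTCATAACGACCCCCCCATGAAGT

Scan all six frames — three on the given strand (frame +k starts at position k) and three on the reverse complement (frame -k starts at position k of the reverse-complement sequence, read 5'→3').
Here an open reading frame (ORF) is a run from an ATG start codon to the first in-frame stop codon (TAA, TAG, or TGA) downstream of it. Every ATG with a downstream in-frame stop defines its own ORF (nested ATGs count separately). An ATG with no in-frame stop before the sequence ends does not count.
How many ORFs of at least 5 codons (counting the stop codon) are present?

1

Reverse complement (5'→3'): ACTTCATGGGGGGGTCGTTATGAGATCGCTAGCCCTA
Frame +1: TAG GGC TAG CGA TCT CAT AAC GAC CCC CCC ATG AAG — no ATG→stop ORF.
Frame +2: AGG GCT AGC GAT CTC ATA ACG ACC CCC CCA TGA AGT — no ATG→stop ORF.
Frame +3: GGG CTA GCG ATC TCA TAA CGA CCC CCC CAT GAA — no ATG→stop ORF.
Frame -1: ACT TCA TGG GGG GGT CGT TAT GAG ATC GCT AGC CCT — no ATG→stop ORF.
Frame -2: CTT CAT GGG GGG GTC GTT ATG AGA TCG CTA GCC CTA — no ATG→stop ORF.
Frame -3: TTC ATG GGG GGG TCG TTA TGA GAT CGC TAG CCC — ATG at 6, stop TGA at 21 → 18 nt.
ORFs ≥ 5 codons: frame -3 6–23 (6 codons). Count = 1.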